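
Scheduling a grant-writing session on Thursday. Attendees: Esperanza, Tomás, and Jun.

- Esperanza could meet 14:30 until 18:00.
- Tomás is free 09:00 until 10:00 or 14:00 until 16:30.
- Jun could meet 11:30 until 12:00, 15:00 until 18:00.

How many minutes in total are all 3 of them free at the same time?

90

Esperanza ∩ Tomás: 14:30-16:30.
Esperanza ∩ Tomás ∩ Jun: 15:00-16:30.
Those are the intersection windows.
That's a single block of 90 minutes.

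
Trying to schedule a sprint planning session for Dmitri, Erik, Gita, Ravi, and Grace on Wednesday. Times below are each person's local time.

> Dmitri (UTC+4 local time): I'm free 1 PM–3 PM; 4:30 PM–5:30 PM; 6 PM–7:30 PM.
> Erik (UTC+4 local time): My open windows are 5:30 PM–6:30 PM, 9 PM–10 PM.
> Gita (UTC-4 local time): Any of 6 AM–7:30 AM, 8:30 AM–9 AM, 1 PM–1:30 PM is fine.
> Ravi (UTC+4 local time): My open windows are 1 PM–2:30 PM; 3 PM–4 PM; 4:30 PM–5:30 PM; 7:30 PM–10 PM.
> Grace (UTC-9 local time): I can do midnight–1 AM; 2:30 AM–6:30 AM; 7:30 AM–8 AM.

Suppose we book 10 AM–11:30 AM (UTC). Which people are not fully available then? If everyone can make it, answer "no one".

Dmitri in UTC: 09:00-11:00, 12:30-13:30, 14:00-15:30 (subtract 4h to convert from UTC+4).
Erik in UTC: 13:30-14:30, 17:00-18:00 (subtract 4h to convert from UTC+4).
Gita in UTC: 10:00-11:30, 12:30-13:00, 17:00-17:30 (add 4h to convert from UTC-4).
Ravi in UTC: 09:00-10:30, 11:00-12:00, 12:30-13:30, 15:30-18:00 (subtract 4h to convert from UTC+4).
Grace in UTC: 09:00-10:00, 11:30-15:30, 16:30-17:00 (add 9h to convert from UTC-9).
Dmitri: not fully free for 10:00-11:30. Erik: not fully free for 10:00-11:30. Gita: free for 10:00-11:30. Ravi: not fully free for 10:00-11:30. Grace: not fully free for 10:00-11:30.

Dmitri, Erik, Grace, Ravi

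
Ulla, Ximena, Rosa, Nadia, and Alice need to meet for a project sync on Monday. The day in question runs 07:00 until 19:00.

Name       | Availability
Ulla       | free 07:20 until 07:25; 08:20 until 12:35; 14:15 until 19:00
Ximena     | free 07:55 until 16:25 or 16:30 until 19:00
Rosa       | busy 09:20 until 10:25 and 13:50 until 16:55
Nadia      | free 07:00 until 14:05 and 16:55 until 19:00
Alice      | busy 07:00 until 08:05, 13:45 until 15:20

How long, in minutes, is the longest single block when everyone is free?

Ulla free: 07:20-07:25, 08:20-12:35, 14:15-19:00.
Ximena free: 07:55-16:25, 16:30-19:00.
Rosa free: 07:00-09:20, 10:25-13:50, 16:55-19:00 (invert busy blocks within the working day).
Nadia free: 07:00-14:05, 16:55-19:00.
Alice free: 08:05-13:45, 15:20-19:00 (invert busy blocks within the working day).
Ulla ∩ Ximena: 08:20-12:35, 14:15-16:25, 16:30-19:00.
Ulla ∩ Ximena ∩ Rosa: 08:20-09:20, 10:25-12:35, 16:55-19:00.
Ulla ∩ Ximena ∩ Rosa ∩ Nadia: 08:20-09:20, 10:25-12:35, 16:55-19:00.
Ulla ∩ Ximena ∩ Rosa ∩ Nadia ∩ Alice: 08:20-09:20, 10:25-12:35, 16:55-19:00.
The longest is 10:25-12:35 at 130 minutes.

130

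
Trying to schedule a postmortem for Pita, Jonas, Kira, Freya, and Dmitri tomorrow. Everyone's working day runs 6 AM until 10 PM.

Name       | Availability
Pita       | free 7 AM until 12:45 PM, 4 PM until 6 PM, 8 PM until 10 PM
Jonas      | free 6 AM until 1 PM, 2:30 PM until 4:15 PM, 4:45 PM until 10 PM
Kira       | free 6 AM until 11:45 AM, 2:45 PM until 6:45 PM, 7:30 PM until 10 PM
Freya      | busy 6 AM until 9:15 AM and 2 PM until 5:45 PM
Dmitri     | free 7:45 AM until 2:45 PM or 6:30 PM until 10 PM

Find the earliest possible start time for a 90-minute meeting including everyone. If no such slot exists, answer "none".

Pita free: 07:00-12:45, 16:00-18:00, 20:00-22:00.
Jonas free: 06:00-13:00, 14:30-16:15, 16:45-22:00.
Kira free: 06:00-11:45, 14:45-18:45, 19:30-22:00.
Freya free: 09:15-14:00, 17:45-22:00 (invert busy blocks within the working day).
Dmitri free: 07:45-14:45, 18:30-22:00.
Pita ∩ Jonas: 07:00-12:45, 16:00-16:15, 16:45-18:00, 20:00-22:00.
Pita ∩ Jonas ∩ Kira: 07:00-11:45, 16:00-16:15, 16:45-18:00, 20:00-22:00.
Pita ∩ Jonas ∩ Kira ∩ Freya: 09:15-11:45, 17:45-18:00, 20:00-22:00.
Pita ∩ Jonas ∩ Kira ∩ Freya ∩ Dmitri: 09:15-11:45, 20:00-22:00.
Those are the intersection windows.
The first common window of at least 90 minutes is 09:15-11:45, so the earliest start is 09:15.

09:15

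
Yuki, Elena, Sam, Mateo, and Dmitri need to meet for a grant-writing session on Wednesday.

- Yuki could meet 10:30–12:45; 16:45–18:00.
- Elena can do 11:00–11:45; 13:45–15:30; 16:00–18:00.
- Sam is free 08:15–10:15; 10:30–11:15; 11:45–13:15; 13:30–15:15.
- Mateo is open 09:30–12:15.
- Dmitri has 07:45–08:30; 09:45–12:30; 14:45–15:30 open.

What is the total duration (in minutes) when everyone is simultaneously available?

Yuki ∩ Elena: 11:00-11:45, 16:45-18:00.
Yuki ∩ Elena ∩ Sam: 11:00-11:15.
Yuki ∩ Elena ∩ Sam ∩ Mateo: 11:00-11:15.
Yuki ∩ Elena ∩ Sam ∩ Mateo ∩ Dmitri: 11:00-11:15.
So the common availability across everyone is 11:00-11:15.
That's a single block of 15 minutes.

15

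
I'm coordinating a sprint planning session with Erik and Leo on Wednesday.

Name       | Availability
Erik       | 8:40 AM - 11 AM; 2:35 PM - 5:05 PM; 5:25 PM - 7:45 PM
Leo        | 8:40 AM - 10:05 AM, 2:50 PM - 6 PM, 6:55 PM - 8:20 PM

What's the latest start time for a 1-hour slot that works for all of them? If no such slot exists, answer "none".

16:05

Erik ∩ Leo: 08:40-10:05, 14:50-17:05, 17:25-18:00, 18:55-19:45.
The last common window of at least 60 minutes is 14:50-17:05; a 60-minute meeting can start as late as 16:05 and still end by 17:05.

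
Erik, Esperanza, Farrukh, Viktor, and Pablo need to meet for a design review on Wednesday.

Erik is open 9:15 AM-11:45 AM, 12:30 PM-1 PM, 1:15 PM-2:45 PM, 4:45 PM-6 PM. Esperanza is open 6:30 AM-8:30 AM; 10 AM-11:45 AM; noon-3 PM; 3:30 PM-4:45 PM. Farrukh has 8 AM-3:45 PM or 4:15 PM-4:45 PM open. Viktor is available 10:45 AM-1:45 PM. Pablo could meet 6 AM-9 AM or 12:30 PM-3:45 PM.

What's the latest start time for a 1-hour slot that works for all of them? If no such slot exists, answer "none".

none

Erik ∩ Esperanza: 10:00-11:45, 12:30-13:00, 13:15-14:45.
Erik ∩ Esperanza ∩ Farrukh: 10:00-11:45, 12:30-13:00, 13:15-14:45.
Erik ∩ Esperanza ∩ Farrukh ∩ Viktor: 10:45-11:45, 12:30-13:00, 13:15-13:45.
Erik ∩ Esperanza ∩ Farrukh ∩ Viktor ∩ Pablo: 12:30-13:00, 13:15-13:45.
No common window is at least 60 minutes long.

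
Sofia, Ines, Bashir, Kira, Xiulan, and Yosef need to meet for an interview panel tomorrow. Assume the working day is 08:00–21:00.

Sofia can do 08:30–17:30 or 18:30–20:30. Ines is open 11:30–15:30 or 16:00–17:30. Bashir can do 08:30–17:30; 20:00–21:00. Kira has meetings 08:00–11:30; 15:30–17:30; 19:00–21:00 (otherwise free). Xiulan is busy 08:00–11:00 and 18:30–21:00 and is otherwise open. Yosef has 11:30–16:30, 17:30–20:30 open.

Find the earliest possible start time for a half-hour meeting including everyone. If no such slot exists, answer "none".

11:30

Sofia free: 08:30-17:30, 18:30-20:30.
Ines free: 11:30-15:30, 16:00-17:30.
Bashir free: 08:30-17:30, 20:00-21:00.
Kira free: 11:30-15:30, 17:30-19:00 (invert busy blocks within the working day).
Xiulan free: 11:00-18:30 (invert busy blocks within the working day).
Yosef free: 11:30-16:30, 17:30-20:30.
Sofia ∩ Ines: 11:30-15:30, 16:00-17:30.
Sofia ∩ Ines ∩ Bashir: 11:30-15:30, 16:00-17:30.
Sofia ∩ Ines ∩ Bashir ∩ Kira: 11:30-15:30.
Sofia ∩ Ines ∩ Bashir ∩ Kira ∩ Xiulan: 11:30-15:30.
Sofia ∩ Ines ∩ Bashir ∩ Kira ∩ Xiulan ∩ Yosef: 11:30-15:30.
Those are the intersection windows.
The first common window of at least 30 minutes is 11:30-15:30, so the earliest start is 11:30.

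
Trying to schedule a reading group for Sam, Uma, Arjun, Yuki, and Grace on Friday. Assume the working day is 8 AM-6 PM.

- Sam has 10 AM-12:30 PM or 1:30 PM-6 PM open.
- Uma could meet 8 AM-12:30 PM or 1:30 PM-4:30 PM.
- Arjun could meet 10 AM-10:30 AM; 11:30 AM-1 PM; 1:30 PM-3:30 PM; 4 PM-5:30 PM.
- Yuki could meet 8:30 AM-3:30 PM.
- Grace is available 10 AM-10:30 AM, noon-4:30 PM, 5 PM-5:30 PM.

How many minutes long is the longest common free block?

Sam ∩ Uma: 10:00-12:30, 13:30-16:30.
Sam ∩ Uma ∩ Arjun: 10:00-10:30, 11:30-12:30, 13:30-15:30, 16:00-16:30.
Sam ∩ Uma ∩ Arjun ∩ Yuki: 10:00-10:30, 11:30-12:30, 13:30-15:30.
Sam ∩ Uma ∩ Arjun ∩ Yuki ∩ Grace: 10:00-10:30, 12:00-12:30, 13:30-15:30.
Those are the intersection windows.
The longest is 13:30-15:30 at 120 minutes.

120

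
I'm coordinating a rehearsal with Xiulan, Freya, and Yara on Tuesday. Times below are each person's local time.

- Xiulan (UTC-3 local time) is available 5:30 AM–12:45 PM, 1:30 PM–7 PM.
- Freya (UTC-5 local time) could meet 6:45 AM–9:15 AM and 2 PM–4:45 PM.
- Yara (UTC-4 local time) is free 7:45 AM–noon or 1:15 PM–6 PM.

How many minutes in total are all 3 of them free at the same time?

Xiulan in UTC: 08:30-15:45, 16:30-22:00 (add 3h to convert from UTC-3).
Freya in UTC: 11:45-14:15, 19:00-21:45 (add 5h to convert from UTC-5).
Yara in UTC: 11:45-16:00, 17:15-22:00 (add 4h to convert from UTC-4).
Xiulan ∩ Freya: 11:45-14:15, 19:00-21:45.
Xiulan ∩ Freya ∩ Yara: 11:45-14:15, 19:00-21:45.
So the common availability across everyone is 11:45-14:15, 19:00-21:45.
Summing the common windows: 150 + 165 = 315 minutes.

315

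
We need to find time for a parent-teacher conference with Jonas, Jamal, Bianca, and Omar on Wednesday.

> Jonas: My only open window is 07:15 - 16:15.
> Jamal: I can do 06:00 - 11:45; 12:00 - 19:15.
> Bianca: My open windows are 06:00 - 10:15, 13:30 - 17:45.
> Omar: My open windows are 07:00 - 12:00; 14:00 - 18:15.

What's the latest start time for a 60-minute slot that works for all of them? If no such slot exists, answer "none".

15:15

Jonas ∩ Jamal: 07:15-11:45, 12:00-16:15.
Jonas ∩ Jamal ∩ Bianca: 07:15-10:15, 13:30-16:15.
Jonas ∩ Jamal ∩ Bianca ∩ Omar: 07:15-10:15, 14:00-16:15.
Those are the intersection windows.
The last common window of at least 60 minutes is 14:00-16:15; a 60-minute meeting can start as late as 15:15 and still end by 16:15.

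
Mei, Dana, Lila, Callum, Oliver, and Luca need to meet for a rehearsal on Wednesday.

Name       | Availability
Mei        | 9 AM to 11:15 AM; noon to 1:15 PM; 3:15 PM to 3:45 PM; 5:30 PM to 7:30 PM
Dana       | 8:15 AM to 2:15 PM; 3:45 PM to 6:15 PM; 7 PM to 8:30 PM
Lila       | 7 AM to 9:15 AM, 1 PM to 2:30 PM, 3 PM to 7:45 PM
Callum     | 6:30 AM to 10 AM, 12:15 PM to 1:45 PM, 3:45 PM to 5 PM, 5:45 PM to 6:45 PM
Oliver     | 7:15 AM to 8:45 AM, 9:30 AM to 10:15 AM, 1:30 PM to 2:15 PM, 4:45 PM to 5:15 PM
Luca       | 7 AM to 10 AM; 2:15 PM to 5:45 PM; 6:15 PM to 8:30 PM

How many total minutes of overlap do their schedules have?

Mei ∩ Dana: 09:00-11:15, 12:00-13:15, 17:30-18:15, 19:00-19:30.
Mei ∩ Dana ∩ Lila: 09:00-09:15, 13:00-13:15, 17:30-18:15, 19:00-19:30.
Mei ∩ Dana ∩ Lila ∩ Callum: 09:00-09:15, 13:00-13:15, 17:45-18:15.
Mei ∩ Dana ∩ Lila ∩ Callum ∩ Oliver: ∅.
Mei ∩ Dana ∩ Lila ∩ Callum ∩ Oliver ∩ Luca: ∅.
There is no time when everyone is free.
There is no common window, so the total is 0 minutes.

0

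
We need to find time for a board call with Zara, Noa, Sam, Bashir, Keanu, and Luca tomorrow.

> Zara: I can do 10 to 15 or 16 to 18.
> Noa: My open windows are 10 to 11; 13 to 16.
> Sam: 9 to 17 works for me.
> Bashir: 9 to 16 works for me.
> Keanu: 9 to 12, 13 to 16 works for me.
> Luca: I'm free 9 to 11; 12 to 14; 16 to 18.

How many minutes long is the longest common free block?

Zara ∩ Noa: 10:00-11:00, 13:00-15:00.
Zara ∩ Noa ∩ Sam: 10:00-11:00, 13:00-15:00.
Zara ∩ Noa ∩ Sam ∩ Bashir: 10:00-11:00, 13:00-15:00.
Zara ∩ Noa ∩ Sam ∩ Bashir ∩ Keanu: 10:00-11:00, 13:00-15:00.
Zara ∩ Noa ∩ Sam ∩ Bashir ∩ Keanu ∩ Luca: 10:00-11:00, 13:00-14:00.
The longest is 10:00-11:00 at 60 minutes.

60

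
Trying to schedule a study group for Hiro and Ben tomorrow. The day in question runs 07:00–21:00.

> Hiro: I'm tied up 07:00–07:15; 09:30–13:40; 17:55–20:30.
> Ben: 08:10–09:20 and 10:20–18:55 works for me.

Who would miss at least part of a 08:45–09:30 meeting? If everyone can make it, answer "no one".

Hiro free: 07:15-09:30, 13:40-17:55, 20:30-21:00 (invert busy blocks within the working day).
Ben free: 08:10-09:20, 10:20-18:55.
Hiro: free for 08:45-09:30. Ben: not fully free for 08:45-09:30.

Ben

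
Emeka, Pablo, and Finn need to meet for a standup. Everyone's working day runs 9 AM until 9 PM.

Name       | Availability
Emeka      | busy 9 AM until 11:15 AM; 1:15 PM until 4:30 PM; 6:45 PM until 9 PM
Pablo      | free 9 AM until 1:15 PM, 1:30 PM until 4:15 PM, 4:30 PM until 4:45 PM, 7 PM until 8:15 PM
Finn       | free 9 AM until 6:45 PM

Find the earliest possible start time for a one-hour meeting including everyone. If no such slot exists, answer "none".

11:15

Emeka free: 11:15-13:15, 16:30-18:45 (invert busy blocks within the working day).
Pablo free: 09:00-13:15, 13:30-16:15, 16:30-16:45, 19:00-20:15.
Finn free: 09:00-18:45.
Emeka ∩ Pablo: 11:15-13:15, 16:30-16:45.
Emeka ∩ Pablo ∩ Finn: 11:15-13:15, 16:30-16:45.
The first common window of at least 60 minutes is 11:15-13:15, so the earliest start is 11:15.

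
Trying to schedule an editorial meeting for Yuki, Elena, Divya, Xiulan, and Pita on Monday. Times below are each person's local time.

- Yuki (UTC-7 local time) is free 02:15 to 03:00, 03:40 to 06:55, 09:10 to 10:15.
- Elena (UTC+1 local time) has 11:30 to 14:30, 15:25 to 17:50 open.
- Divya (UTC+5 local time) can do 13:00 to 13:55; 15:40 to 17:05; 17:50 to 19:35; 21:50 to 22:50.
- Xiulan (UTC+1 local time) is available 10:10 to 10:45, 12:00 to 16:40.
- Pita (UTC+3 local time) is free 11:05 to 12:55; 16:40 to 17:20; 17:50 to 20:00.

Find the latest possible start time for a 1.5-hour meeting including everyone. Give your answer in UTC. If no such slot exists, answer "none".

none

Yuki in UTC: 09:15-10:00, 10:40-13:55, 16:10-17:15 (add 7h to convert from UTC-7).
Elena in UTC: 10:30-13:30, 14:25-16:50 (subtract 1h to convert from UTC+1).
Divya in UTC: 08:00-08:55, 10:40-12:05, 12:50-14:35, 16:50-17:50 (subtract 5h to convert from UTC+5).
Xiulan in UTC: 09:10-09:45, 11:00-15:40 (subtract 1h to convert from UTC+1).
Pita in UTC: 08:05-09:55, 13:40-14:20, 14:50-17:00 (subtract 3h to convert from UTC+3).
Yuki ∩ Elena: 10:40-13:30, 16:10-16:50.
Yuki ∩ Elena ∩ Divya: 10:40-12:05, 12:50-13:30.
Yuki ∩ Elena ∩ Divya ∩ Xiulan: 11:00-12:05, 12:50-13:30.
Yuki ∩ Elena ∩ Divya ∩ Xiulan ∩ Pita: ∅.
There is no time when everyone is free.
No common window is at least 90 minutes long.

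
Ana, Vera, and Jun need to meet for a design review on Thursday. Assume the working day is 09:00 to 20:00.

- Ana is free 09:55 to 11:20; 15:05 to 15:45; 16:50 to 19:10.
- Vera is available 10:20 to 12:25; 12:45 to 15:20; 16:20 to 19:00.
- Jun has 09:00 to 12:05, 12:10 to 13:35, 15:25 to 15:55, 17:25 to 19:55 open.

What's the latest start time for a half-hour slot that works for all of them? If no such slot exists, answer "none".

Ana ∩ Vera: 10:20-11:20, 15:05-15:20, 16:50-19:00.
Ana ∩ Vera ∩ Jun: 10:20-11:20, 17:25-19:00.
The last common window of at least 30 minutes is 17:25-19:00; a 30-minute meeting can start as late as 18:30 and still end by 19:00.

18:30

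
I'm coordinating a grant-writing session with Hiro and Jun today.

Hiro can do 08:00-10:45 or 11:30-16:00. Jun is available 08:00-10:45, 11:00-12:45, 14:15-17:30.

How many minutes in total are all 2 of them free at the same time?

345

Hiro ∩ Jun: 08:00-10:45, 11:30-12:45, 14:15-16:00.
So the common availability across everyone is 08:00-10:45, 11:30-12:45, 14:15-16:00.
Summing the common windows: 165 + 75 + 105 = 345 minutes.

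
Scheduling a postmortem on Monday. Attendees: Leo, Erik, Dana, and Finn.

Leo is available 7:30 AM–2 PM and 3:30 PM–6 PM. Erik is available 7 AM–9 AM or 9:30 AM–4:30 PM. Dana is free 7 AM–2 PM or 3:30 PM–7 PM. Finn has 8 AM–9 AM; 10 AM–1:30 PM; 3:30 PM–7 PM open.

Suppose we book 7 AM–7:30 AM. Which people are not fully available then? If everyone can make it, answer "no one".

Finn, Leo

Leo: not fully free for 07:00-07:30. Erik: free for 07:00-07:30. Dana: free for 07:00-07:30. Finn: not fully free for 07:00-07:30.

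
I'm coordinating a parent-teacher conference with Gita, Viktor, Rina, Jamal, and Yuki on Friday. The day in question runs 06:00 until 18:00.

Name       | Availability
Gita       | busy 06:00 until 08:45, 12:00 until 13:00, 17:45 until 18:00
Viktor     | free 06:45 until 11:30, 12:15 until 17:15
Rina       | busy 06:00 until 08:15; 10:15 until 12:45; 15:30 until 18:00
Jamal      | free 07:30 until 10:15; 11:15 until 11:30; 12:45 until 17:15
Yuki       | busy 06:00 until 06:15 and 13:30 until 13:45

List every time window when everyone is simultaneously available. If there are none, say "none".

08:45-10:15, 13:00-13:30, 13:45-15:30

Gita free: 08:45-12:00, 13:00-17:45 (invert busy blocks within the working day).
Viktor free: 06:45-11:30, 12:15-17:15.
Rina free: 08:15-10:15, 12:45-15:30 (invert busy blocks within the working day).
Jamal free: 07:30-10:15, 11:15-11:30, 12:45-17:15.
Yuki free: 06:15-13:30, 13:45-18:00 (invert busy blocks within the working day).
Gita ∩ Viktor: 08:45-11:30, 13:00-17:15.
Gita ∩ Viktor ∩ Rina: 08:45-10:15, 13:00-15:30.
Gita ∩ Viktor ∩ Rina ∩ Jamal: 08:45-10:15, 13:00-15:30.
Gita ∩ Viktor ∩ Rina ∩ Jamal ∩ Yuki: 08:45-10:15, 13:00-13:30, 13:45-15:30.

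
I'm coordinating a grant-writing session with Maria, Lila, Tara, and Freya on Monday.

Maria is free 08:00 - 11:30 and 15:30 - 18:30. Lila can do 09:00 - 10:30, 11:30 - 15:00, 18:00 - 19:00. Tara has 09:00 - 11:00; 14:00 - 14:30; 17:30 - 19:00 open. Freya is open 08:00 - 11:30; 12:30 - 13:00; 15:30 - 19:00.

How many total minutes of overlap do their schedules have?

Maria ∩ Lila: 09:00-10:30, 18:00-18:30.
Maria ∩ Lila ∩ Tara: 09:00-10:30, 18:00-18:30.
Maria ∩ Lila ∩ Tara ∩ Freya: 09:00-10:30, 18:00-18:30.
Those are the intersection windows.
Summing the common windows: 90 + 30 = 120 minutes.

120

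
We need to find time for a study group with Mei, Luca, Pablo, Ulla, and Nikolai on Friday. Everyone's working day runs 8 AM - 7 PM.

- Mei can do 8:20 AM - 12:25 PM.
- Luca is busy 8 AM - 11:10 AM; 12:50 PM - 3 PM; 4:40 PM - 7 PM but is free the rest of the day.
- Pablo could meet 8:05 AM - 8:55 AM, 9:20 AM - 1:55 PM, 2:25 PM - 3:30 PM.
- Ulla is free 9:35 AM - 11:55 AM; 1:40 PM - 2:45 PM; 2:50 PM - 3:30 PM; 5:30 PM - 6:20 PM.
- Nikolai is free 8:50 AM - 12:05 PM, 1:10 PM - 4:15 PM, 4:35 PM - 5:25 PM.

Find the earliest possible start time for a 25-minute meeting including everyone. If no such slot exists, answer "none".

Mei free: 08:20-12:25.
Luca free: 11:10-12:50, 15:00-16:40 (invert busy blocks within the working day).
Pablo free: 08:05-08:55, 09:20-13:55, 14:25-15:30.
Ulla free: 09:35-11:55, 13:40-14:45, 14:50-15:30, 17:30-18:20.
Nikolai free: 08:50-12:05, 13:10-16:15, 16:35-17:25.
Mei ∩ Luca: 11:10-12:25.
Mei ∩ Luca ∩ Pablo: 11:10-12:25.
Mei ∩ Luca ∩ Pablo ∩ Ulla: 11:10-11:55.
Mei ∩ Luca ∩ Pablo ∩ Ulla ∩ Nikolai: 11:10-11:55.
The first common window of at least 25 minutes is 11:10-11:55, so the earliest start is 11:10.

11:10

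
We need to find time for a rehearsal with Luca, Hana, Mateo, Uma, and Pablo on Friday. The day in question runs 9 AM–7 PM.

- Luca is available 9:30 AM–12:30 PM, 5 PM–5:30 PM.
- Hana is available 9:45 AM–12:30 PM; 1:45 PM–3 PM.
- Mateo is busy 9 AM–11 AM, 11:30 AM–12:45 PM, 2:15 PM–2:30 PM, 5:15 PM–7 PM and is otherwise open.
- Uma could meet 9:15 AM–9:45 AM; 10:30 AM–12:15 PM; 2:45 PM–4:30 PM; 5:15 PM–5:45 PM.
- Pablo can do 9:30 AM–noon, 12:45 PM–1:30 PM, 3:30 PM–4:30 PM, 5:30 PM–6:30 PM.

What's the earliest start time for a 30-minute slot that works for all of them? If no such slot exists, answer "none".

Luca free: 09:30-12:30, 17:00-17:30.
Hana free: 09:45-12:30, 13:45-15:00.
Mateo free: 11:00-11:30, 12:45-14:15, 14:30-17:15 (invert busy blocks within the working day).
Uma free: 09:15-09:45, 10:30-12:15, 14:45-16:30, 17:15-17:45.
Pablo free: 09:30-12:00, 12:45-13:30, 15:30-16:30, 17:30-18:30.
Luca ∩ Hana: 09:45-12:30.
Luca ∩ Hana ∩ Mateo: 11:00-11:30.
Luca ∩ Hana ∩ Mateo ∩ Uma: 11:00-11:30.
Luca ∩ Hana ∩ Mateo ∩ Uma ∩ Pablo: 11:00-11:30.
The first common window of at least 30 minutes is 11:00-11:30, so the earliest start is 11:00.

11:00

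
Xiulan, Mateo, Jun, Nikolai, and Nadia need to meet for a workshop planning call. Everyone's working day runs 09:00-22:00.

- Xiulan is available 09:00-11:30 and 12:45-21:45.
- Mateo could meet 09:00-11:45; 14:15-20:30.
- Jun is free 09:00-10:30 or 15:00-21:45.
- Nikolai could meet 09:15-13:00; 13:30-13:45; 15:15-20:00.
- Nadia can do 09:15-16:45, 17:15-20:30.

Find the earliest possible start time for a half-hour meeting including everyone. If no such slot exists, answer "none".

Xiulan ∩ Mateo: 09:00-11:30, 14:15-20:30.
Xiulan ∩ Mateo ∩ Jun: 09:00-10:30, 15:00-20:30.
Xiulan ∩ Mateo ∩ Jun ∩ Nikolai: 09:15-10:30, 15:15-20:00.
Xiulan ∩ Mateo ∩ Jun ∩ Nikolai ∩ Nadia: 09:15-10:30, 15:15-16:45, 17:15-20:00.
The first common window of at least 30 minutes is 09:15-10:30, so the earliest start is 09:15.

09:15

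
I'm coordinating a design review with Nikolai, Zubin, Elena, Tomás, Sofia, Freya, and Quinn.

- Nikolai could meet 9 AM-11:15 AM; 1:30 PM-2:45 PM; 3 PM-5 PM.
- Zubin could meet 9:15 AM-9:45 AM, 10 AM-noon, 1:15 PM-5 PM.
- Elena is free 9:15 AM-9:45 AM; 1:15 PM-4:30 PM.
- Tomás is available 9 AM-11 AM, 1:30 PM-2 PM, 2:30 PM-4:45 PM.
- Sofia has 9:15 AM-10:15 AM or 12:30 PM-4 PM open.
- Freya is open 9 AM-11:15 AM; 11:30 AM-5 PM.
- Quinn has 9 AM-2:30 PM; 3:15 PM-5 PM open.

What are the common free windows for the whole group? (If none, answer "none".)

09:15-09:45, 13:30-14:00, 15:15-16:00

Nikolai ∩ Zubin: 09:15-09:45, 10:00-11:15, 13:30-14:45, 15:00-17:00.
Nikolai ∩ Zubin ∩ Elena: 09:15-09:45, 13:30-14:45, 15:00-16:30.
Nikolai ∩ Zubin ∩ Elena ∩ Tomás: 09:15-09:45, 13:30-14:00, 14:30-14:45, 15:00-16:30.
Nikolai ∩ Zubin ∩ Elena ∩ Tomás ∩ Sofia: 09:15-09:45, 13:30-14:00, 14:30-14:45, 15:00-16:00.
Nikolai ∩ Zubin ∩ Elena ∩ Tomás ∩ Sofia ∩ Freya: 09:15-09:45, 13:30-14:00, 14:30-14:45, 15:00-16:00.
Nikolai ∩ Zubin ∩ Elena ∩ Tomás ∩ Sofia ∩ Freya ∩ Quinn: 09:15-09:45, 13:30-14:00, 15:15-16:00.
So the common availability across everyone is 09:15-09:45, 13:30-14:00, 15:15-16:00.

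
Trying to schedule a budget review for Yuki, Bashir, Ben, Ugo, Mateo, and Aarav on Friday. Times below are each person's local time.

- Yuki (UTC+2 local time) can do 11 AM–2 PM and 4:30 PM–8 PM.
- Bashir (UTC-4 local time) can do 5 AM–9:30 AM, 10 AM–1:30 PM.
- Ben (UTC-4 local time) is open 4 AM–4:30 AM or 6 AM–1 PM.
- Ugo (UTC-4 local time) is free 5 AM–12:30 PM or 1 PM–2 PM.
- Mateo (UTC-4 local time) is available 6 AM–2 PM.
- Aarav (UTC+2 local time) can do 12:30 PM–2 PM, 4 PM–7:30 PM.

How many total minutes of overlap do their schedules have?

Yuki in UTC: 09:00-12:00, 14:30-18:00 (subtract 2h to convert from UTC+2).
Bashir in UTC: 09:00-13:30, 14:00-17:30 (add 4h to convert from UTC-4).
Ben in UTC: 08:00-08:30, 10:00-17:00 (add 4h to convert from UTC-4).
Ugo in UTC: 09:00-16:30, 17:00-18:00 (add 4h to convert from UTC-4).
Mateo in UTC: 10:00-18:00 (add 4h to convert from UTC-4).
Aarav in UTC: 10:30-12:00, 14:00-17:30 (subtract 2h to convert from UTC+2).
Yuki ∩ Bashir: 09:00-12:00, 14:30-17:30.
Yuki ∩ Bashir ∩ Ben: 10:00-12:00, 14:30-17:00.
Yuki ∩ Bashir ∩ Ben ∩ Ugo: 10:00-12:00, 14:30-16:30.
Yuki ∩ Bashir ∩ Ben ∩ Ugo ∩ Mateo: 10:00-12:00, 14:30-16:30.
Yuki ∩ Bashir ∩ Ben ∩ Ugo ∩ Mateo ∩ Aarav: 10:30-12:00, 14:30-16:30.
So the common availability across everyone is 10:30-12:00, 14:30-16:30.
Summing the common windows: 90 + 120 = 210 minutes.

210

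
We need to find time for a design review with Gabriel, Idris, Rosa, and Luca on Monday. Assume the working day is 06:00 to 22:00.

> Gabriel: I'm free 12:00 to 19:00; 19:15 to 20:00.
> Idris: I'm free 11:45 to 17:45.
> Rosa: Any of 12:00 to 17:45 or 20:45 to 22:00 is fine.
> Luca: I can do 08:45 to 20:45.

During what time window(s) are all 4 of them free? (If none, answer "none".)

Gabriel ∩ Idris: 12:00-17:45.
Gabriel ∩ Idris ∩ Rosa: 12:00-17:45.
Gabriel ∩ Idris ∩ Rosa ∩ Luca: 12:00-17:45.
Those are the intersection windows.

12:00-17:45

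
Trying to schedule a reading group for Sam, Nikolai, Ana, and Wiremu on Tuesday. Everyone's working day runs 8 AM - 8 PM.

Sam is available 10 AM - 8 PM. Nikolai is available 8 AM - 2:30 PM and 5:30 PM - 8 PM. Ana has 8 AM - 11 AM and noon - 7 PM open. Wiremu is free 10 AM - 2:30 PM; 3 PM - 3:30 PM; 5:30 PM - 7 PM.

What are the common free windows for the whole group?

10:00-11:00, 12:00-14:30, 17:30-19:00

Sam ∩ Nikolai: 10:00-14:30, 17:30-20:00.
Sam ∩ Nikolai ∩ Ana: 10:00-11:00, 12:00-14:30, 17:30-19:00.
Sam ∩ Nikolai ∩ Ana ∩ Wiremu: 10:00-11:00, 12:00-14:30, 17:30-19:00.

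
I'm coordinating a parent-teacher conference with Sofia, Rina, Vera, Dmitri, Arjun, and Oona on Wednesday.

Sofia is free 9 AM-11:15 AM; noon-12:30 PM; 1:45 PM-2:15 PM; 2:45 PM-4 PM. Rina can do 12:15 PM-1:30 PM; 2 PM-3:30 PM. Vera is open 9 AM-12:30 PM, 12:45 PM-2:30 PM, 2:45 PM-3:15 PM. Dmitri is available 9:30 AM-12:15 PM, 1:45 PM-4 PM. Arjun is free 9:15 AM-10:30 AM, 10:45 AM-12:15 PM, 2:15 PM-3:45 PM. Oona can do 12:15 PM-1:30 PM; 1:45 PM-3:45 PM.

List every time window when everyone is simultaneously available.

14:45-15:15

Sofia ∩ Rina: 12:15-12:30, 14:00-14:15, 14:45-15:30.
Sofia ∩ Rina ∩ Vera: 12:15-12:30, 14:00-14:15, 14:45-15:15.
Sofia ∩ Rina ∩ Vera ∩ Dmitri: 14:00-14:15, 14:45-15:15.
Sofia ∩ Rina ∩ Vera ∩ Dmitri ∩ Arjun: 14:45-15:15.
Sofia ∩ Rina ∩ Vera ∩ Dmitri ∩ Arjun ∩ Oona: 14:45-15:15.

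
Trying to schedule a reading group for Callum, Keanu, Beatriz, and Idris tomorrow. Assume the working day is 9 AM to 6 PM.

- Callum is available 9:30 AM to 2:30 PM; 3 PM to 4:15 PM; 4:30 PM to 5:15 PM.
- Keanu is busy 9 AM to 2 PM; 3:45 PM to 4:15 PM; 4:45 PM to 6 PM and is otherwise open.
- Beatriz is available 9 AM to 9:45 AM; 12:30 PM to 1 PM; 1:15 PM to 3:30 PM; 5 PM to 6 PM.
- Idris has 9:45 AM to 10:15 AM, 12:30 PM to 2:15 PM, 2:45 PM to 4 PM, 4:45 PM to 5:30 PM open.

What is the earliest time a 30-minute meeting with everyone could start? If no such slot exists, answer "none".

15:00

Callum free: 09:30-14:30, 15:00-16:15, 16:30-17:15.
Keanu free: 14:00-15:45, 16:15-16:45 (invert busy blocks within the working day).
Beatriz free: 09:00-09:45, 12:30-13:00, 13:15-15:30, 17:00-18:00.
Idris free: 09:45-10:15, 12:30-14:15, 14:45-16:00, 16:45-17:30.
Callum ∩ Keanu: 14:00-14:30, 15:00-15:45, 16:30-16:45.
Callum ∩ Keanu ∩ Beatriz: 14:00-14:30, 15:00-15:30.
Callum ∩ Keanu ∩ Beatriz ∩ Idris: 14:00-14:15, 15:00-15:30.
The first common window of at least 30 minutes is 15:00-15:30, so the earliest start is 15:00.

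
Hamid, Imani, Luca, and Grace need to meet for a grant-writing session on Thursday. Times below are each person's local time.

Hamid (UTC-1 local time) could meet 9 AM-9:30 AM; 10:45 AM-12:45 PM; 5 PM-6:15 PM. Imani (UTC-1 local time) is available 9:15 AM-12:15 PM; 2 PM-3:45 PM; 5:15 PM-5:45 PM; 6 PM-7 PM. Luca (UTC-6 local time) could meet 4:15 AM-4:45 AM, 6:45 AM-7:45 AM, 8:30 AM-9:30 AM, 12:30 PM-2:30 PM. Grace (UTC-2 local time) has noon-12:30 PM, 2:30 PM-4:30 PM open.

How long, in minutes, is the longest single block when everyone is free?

Hamid in UTC: 10:00-10:30, 11:45-13:45, 18:00-19:15 (add 1h to convert from UTC-1).
Imani in UTC: 10:15-13:15, 15:00-16:45, 18:15-18:45, 19:00-20:00 (add 1h to convert from UTC-1).
Luca in UTC: 10:15-10:45, 12:45-13:45, 14:30-15:30, 18:30-20:30 (add 6h to convert from UTC-6).
Grace in UTC: 14:00-14:30, 16:30-18:30 (add 2h to convert from UTC-2).
Hamid ∩ Imani: 10:15-10:30, 11:45-13:15, 18:15-18:45, 19:00-19:15.
Hamid ∩ Imani ∩ Luca: 10:15-10:30, 12:45-13:15, 18:30-18:45, 19:00-19:15.
Hamid ∩ Imani ∩ Luca ∩ Grace: ∅.
There is no time when everyone is free.
No common window exists, so the longest block is 0 minutes.

0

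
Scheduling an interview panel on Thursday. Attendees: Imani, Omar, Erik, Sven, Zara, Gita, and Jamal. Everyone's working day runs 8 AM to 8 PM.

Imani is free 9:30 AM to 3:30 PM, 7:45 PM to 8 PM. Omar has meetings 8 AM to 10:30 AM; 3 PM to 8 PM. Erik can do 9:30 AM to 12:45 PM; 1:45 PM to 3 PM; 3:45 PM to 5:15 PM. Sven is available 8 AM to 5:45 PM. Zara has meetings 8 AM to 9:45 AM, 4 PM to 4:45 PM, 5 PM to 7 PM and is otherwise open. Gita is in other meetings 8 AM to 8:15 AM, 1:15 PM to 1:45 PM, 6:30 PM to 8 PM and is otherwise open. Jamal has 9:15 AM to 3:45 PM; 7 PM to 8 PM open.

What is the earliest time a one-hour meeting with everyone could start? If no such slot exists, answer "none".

10:30

Imani free: 09:30-15:30, 19:45-20:00.
Omar free: 10:30-15:00 (invert busy blocks within the working day).
Erik free: 09:30-12:45, 13:45-15:00, 15:45-17:15.
Sven free: 08:00-17:45.
Zara free: 09:45-16:00, 16:45-17:00, 19:00-20:00 (invert busy blocks within the working day).
Gita free: 08:15-13:15, 13:45-18:30 (invert busy blocks within the working day).
Jamal free: 09:15-15:45, 19:00-20:00.
Imani ∩ Omar: 10:30-15:00.
Imani ∩ Omar ∩ Erik: 10:30-12:45, 13:45-15:00.
Imani ∩ Omar ∩ Erik ∩ Sven: 10:30-12:45, 13:45-15:00.
Imani ∩ Omar ∩ Erik ∩ Sven ∩ Zara: 10:30-12:45, 13:45-15:00.
Imani ∩ Omar ∩ Erik ∩ Sven ∩ Zara ∩ Gita: 10:30-12:45, 13:45-15:00.
Imani ∩ Omar ∩ Erik ∩ Sven ∩ Zara ∩ Gita ∩ Jamal: 10:30-12:45, 13:45-15:00.
The first common window of at least 60 minutes is 10:30-12:45, so the earliest start is 10:30.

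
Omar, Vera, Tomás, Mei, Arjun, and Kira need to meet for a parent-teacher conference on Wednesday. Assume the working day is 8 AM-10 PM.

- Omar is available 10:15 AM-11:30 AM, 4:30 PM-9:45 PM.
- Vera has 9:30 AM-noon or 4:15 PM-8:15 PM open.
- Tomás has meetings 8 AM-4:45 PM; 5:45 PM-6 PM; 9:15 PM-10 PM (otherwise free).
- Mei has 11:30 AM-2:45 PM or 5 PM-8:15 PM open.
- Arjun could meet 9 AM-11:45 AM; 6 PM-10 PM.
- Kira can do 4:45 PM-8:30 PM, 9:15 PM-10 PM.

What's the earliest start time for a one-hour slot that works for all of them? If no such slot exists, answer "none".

Omar free: 10:15-11:30, 16:30-21:45.
Vera free: 09:30-12:00, 16:15-20:15.
Tomás free: 16:45-17:45, 18:00-21:15 (invert busy blocks within the working day).
Mei free: 11:30-14:45, 17:00-20:15.
Arjun free: 09:00-11:45, 18:00-22:00.
Kira free: 16:45-20:30, 21:15-22:00.
Omar ∩ Vera: 10:15-11:30, 16:30-20:15.
Omar ∩ Vera ∩ Tomás: 16:45-17:45, 18:00-20:15.
Omar ∩ Vera ∩ Tomás ∩ Mei: 17:00-17:45, 18:00-20:15.
Omar ∩ Vera ∩ Tomás ∩ Mei ∩ Arjun: 18:00-20:15.
Omar ∩ Vera ∩ Tomás ∩ Mei ∩ Arjun ∩ Kira: 18:00-20:15.
The first common window of at least 60 minutes is 18:00-20:15, so the earliest start is 18:00.

18:00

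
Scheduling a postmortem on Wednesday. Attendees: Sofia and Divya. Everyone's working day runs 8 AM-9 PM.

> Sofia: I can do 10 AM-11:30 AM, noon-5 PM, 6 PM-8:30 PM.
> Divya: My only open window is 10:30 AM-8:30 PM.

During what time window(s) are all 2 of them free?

10:30-11:30, 12:00-17:00, 18:00-20:30

Sofia ∩ Divya: 10:30-11:30, 12:00-17:00, 18:00-20:30.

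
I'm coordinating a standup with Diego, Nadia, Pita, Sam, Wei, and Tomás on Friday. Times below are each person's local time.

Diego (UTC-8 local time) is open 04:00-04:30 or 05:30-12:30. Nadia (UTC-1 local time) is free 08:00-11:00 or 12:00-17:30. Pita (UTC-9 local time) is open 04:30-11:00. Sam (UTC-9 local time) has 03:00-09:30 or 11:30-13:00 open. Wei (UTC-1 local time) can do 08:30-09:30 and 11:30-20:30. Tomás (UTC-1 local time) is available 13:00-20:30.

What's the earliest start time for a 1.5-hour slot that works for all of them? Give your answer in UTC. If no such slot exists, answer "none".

Diego in UTC: 12:00-12:30, 13:30-20:30 (add 8h to convert from UTC-8).
Nadia in UTC: 09:00-12:00, 13:00-18:30 (add 1h to convert from UTC-1).
Pita in UTC: 13:30-20:00 (add 9h to convert from UTC-9).
Sam in UTC: 12:00-18:30, 20:30-22:00 (add 9h to convert from UTC-9).
Wei in UTC: 09:30-10:30, 12:30-21:30 (add 1h to convert from UTC-1).
Tomás in UTC: 14:00-21:30 (add 1h to convert from UTC-1).
Diego ∩ Nadia: 13:30-18:30.
Diego ∩ Nadia ∩ Pita: 13:30-18:30.
Diego ∩ Nadia ∩ Pita ∩ Sam: 13:30-18:30.
Diego ∩ Nadia ∩ Pita ∩ Sam ∩ Wei: 13:30-18:30.
Diego ∩ Nadia ∩ Pita ∩ Sam ∩ Wei ∩ Tomás: 14:00-18:30.
The first common window of at least 90 minutes is 14:00-18:30, so the earliest start is 14:00.

14:00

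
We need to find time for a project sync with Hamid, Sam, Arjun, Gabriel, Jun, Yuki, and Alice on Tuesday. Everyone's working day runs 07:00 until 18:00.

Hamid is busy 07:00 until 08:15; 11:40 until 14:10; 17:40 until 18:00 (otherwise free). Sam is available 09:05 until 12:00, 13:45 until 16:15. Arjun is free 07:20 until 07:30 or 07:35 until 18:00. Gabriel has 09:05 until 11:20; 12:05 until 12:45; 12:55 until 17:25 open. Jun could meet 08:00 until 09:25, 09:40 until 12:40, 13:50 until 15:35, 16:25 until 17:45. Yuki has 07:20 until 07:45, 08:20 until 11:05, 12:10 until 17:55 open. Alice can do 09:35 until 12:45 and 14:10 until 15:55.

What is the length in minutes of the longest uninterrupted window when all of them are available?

Hamid free: 08:15-11:40, 14:10-17:40 (invert busy blocks within the working day).
Sam free: 09:05-12:00, 13:45-16:15.
Arjun free: 07:20-07:30, 07:35-18:00.
Gabriel free: 09:05-11:20, 12:05-12:45, 12:55-17:25.
Jun free: 08:00-09:25, 09:40-12:40, 13:50-15:35, 16:25-17:45.
Yuki free: 07:20-07:45, 08:20-11:05, 12:10-17:55.
Alice free: 09:35-12:45, 14:10-15:55.
Hamid ∩ Sam: 09:05-11:40, 14:10-16:15.
Hamid ∩ Sam ∩ Arjun: 09:05-11:40, 14:10-16:15.
Hamid ∩ Sam ∩ Arjun ∩ Gabriel: 09:05-11:20, 14:10-16:15.
Hamid ∩ Sam ∩ Arjun ∩ Gabriel ∩ Jun: 09:05-09:25, 09:40-11:20, 14:10-15:35.
Hamid ∩ Sam ∩ Arjun ∩ Gabriel ∩ Jun ∩ Yuki: 09:05-09:25, 09:40-11:05, 14:10-15:35.
Hamid ∩ Sam ∩ Arjun ∩ Gabriel ∩ Jun ∩ Yuki ∩ Alice: 09:40-11:05, 14:10-15:35.
Those are the intersection windows.
The longest is 09:40-11:05 at 85 minutes.

85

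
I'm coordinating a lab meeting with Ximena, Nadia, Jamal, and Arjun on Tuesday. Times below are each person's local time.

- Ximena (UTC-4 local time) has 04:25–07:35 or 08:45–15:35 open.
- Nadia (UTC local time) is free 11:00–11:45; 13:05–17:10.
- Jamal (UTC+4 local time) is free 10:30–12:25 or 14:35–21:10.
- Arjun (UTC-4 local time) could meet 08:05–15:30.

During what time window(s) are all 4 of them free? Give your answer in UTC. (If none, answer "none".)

Ximena in UTC: 08:25-11:35, 12:45-19:35 (add 4h to convert from UTC-4).
Nadia in UTC: 11:00-11:45, 13:05-17:10.
Jamal in UTC: 06:30-08:25, 10:35-17:10 (subtract 4h to convert from UTC+4).
Arjun in UTC: 12:05-19:30 (add 4h to convert from UTC-4).
Ximena ∩ Nadia: 11:00-11:35, 13:05-17:10.
Ximena ∩ Nadia ∩ Jamal: 11:00-11:35, 13:05-17:10.
Ximena ∩ Nadia ∩ Jamal ∩ Arjun: 13:05-17:10.

13:05-17:10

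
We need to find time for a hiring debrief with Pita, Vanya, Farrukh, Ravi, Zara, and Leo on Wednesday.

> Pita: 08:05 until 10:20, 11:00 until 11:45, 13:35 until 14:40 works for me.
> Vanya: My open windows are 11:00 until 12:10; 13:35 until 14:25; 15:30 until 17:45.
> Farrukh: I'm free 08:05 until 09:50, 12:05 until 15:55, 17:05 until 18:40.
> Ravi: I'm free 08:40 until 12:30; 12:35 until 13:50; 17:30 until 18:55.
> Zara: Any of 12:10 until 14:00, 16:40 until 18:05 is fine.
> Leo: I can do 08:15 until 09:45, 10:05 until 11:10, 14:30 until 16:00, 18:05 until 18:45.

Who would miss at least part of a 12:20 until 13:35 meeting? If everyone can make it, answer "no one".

Leo, Pita, Ravi, Vanya

Pita: not fully free for 12:20-13:35. Vanya: not fully free for 12:20-13:35. Farrukh: free for 12:20-13:35. Ravi: not fully free for 12:20-13:35. Zara: free for 12:20-13:35. Leo: not fully free for 12:20-13:35.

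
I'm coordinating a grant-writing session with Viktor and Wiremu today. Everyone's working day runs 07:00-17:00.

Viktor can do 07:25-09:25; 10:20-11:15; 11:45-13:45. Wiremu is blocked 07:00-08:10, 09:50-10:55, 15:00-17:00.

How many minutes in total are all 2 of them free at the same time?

215

Viktor free: 07:25-09:25, 10:20-11:15, 11:45-13:45.
Wiremu free: 08:10-09:50, 10:55-15:00 (invert busy blocks within the working day).
Viktor ∩ Wiremu: 08:10-09:25, 10:55-11:15, 11:45-13:45.
Those are the intersection windows.
Summing the common windows: 75 + 20 + 120 = 215 minutes.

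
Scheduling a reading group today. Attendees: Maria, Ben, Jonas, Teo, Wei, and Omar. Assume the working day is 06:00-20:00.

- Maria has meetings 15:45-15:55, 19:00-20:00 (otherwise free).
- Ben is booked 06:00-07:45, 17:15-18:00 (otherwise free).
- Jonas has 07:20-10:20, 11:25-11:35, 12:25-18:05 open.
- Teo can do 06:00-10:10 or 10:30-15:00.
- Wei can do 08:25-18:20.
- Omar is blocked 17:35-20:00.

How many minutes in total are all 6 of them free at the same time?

270

Maria free: 06:00-15:45, 15:55-19:00 (invert busy blocks within the working day).
Ben free: 07:45-17:15, 18:00-20:00 (invert busy blocks within the working day).
Jonas free: 07:20-10:20, 11:25-11:35, 12:25-18:05.
Teo free: 06:00-10:10, 10:30-15:00.
Wei free: 08:25-18:20.
Omar free: 06:00-17:35 (invert busy blocks within the working day).
Maria ∩ Ben: 07:45-15:45, 15:55-17:15, 18:00-19:00.
Maria ∩ Ben ∩ Jonas: 07:45-10:20, 11:25-11:35, 12:25-15:45, 15:55-17:15, 18:00-18:05.
Maria ∩ Ben ∩ Jonas ∩ Teo: 07:45-10:10, 11:25-11:35, 12:25-15:00.
Maria ∩ Ben ∩ Jonas ∩ Teo ∩ Wei: 08:25-10:10, 11:25-11:35, 12:25-15:00.
Maria ∩ Ben ∩ Jonas ∩ Teo ∩ Wei ∩ Omar: 08:25-10:10, 11:25-11:35, 12:25-15:00.
Summing the common windows: 105 + 10 + 155 = 270 minutes.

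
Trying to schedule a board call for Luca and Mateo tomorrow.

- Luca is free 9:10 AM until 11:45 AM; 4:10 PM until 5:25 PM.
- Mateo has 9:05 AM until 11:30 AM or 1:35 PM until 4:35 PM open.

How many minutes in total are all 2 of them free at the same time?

Luca ∩ Mateo: 09:10-11:30, 16:10-16:35.
Those are the intersection windows.
Summing the common windows: 140 + 25 = 165 minutes.

165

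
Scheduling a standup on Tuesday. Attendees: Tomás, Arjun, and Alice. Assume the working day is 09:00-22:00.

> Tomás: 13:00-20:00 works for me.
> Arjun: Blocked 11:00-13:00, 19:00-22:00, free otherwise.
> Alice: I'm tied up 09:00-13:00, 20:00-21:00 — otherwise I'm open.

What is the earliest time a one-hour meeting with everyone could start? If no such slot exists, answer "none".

13:00

Tomás free: 13:00-20:00.
Arjun free: 09:00-11:00, 13:00-19:00 (invert busy blocks within the working day).
Alice free: 13:00-20:00, 21:00-22:00 (invert busy blocks within the working day).
Tomás ∩ Arjun: 13:00-19:00.
Tomás ∩ Arjun ∩ Alice: 13:00-19:00.
Those are the intersection windows.
The first common window of at least 60 minutes is 13:00-19:00, so the earliest start is 13:00.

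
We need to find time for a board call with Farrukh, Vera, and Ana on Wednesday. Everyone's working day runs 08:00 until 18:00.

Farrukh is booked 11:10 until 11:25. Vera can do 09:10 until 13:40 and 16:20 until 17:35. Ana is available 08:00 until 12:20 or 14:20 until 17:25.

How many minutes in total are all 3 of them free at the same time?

Farrukh free: 08:00-11:10, 11:25-18:00 (invert busy blocks within the working day).
Vera free: 09:10-13:40, 16:20-17:35.
Ana free: 08:00-12:20, 14:20-17:25.
Farrukh ∩ Vera: 09:10-11:10, 11:25-13:40, 16:20-17:35.
Farrukh ∩ Vera ∩ Ana: 09:10-11:10, 11:25-12:20, 16:20-17:25.
Summing the common windows: 120 + 55 + 65 = 240 minutes.

240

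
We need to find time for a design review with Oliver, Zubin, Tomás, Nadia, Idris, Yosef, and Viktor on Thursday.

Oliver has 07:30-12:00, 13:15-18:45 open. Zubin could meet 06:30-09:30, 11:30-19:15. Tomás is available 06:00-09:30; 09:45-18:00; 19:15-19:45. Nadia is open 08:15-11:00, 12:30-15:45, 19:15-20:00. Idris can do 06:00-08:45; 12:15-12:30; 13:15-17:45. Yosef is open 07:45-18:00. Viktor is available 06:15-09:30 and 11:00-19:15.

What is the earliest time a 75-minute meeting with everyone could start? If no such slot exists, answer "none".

13:15

Oliver ∩ Zubin: 07:30-09:30, 11:30-12:00, 13:15-18:45.
Oliver ∩ Zubin ∩ Tomás: 07:30-09:30, 11:30-12:00, 13:15-18:00.
Oliver ∩ Zubin ∩ Tomás ∩ Nadia: 08:15-09:30, 13:15-15:45.
Oliver ∩ Zubin ∩ Tomás ∩ Nadia ∩ Idris: 08:15-08:45, 13:15-15:45.
Oliver ∩ Zubin ∩ Tomás ∩ Nadia ∩ Idris ∩ Yosef: 08:15-08:45, 13:15-15:45.
Oliver ∩ Zubin ∩ Tomás ∩ Nadia ∩ Idris ∩ Yosef ∩ Viktor: 08:15-08:45, 13:15-15:45.
The first common window of at least 75 minutes is 13:15-15:45, so the earliest start is 13:15.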